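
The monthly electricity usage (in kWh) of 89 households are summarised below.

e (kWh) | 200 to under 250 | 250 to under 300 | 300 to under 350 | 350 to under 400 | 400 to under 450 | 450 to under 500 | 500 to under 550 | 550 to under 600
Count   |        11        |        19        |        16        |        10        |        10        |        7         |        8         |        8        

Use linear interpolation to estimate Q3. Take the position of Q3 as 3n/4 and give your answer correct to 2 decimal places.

455.36

Cumulative frequencies: 11, 30, 46, 56, 66, 73, 81, 89
n = 89; position = 3n/4 = 66.75.
This falls in the class 450 to under 500: L = 450, F = 66, f = 7, h = 50.
Upper quartile ≈ 450 + ((66.75 − 66) / 7) × 50 = 455.3571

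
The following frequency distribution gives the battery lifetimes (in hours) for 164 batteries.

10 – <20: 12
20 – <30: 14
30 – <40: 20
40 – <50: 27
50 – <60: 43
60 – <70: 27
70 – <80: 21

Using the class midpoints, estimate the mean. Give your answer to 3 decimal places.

Midpoints: 15, 25, 35, 45, 55, 65, 75
Σfm = 12×15 + 14×25 + 20×35 + 27×45 + 43×55 + 27×65 + 21×75 = 8140
n = Σf = 164
Mean = 8140 / 164 = 49.6341

49.634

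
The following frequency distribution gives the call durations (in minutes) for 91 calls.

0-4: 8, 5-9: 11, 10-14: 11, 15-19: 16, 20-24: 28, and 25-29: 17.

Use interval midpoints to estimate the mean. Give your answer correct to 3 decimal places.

Midpoints: 2, 7, 12, 17, 22, 27
Σfm = 8×2 + 11×7 + 11×12 + 16×17 + 28×22 + 17×27 = 1572
n = Σf = 91
Mean = 1572 / 91 = 17.2747

17.275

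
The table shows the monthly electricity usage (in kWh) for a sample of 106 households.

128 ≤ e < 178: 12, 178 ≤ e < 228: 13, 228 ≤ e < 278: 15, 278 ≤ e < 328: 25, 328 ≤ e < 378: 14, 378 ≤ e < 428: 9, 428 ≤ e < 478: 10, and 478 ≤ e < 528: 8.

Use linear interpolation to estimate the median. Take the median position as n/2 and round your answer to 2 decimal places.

Cumulative frequencies: 12, 25, 40, 65, 79, 88, 98, 106
n = 106; position = n/2 = 53.
This falls in the class 278 ≤ e < 328: L = 278, F = 40, f = 25, h = 50.
Median ≈ 278 + ((53 − 40) / 25) × 50 = 304.0000

304.00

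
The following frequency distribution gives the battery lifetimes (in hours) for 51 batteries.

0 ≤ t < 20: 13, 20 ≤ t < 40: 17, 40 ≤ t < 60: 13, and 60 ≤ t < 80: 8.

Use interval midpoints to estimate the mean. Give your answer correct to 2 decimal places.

Midpoints: 10, 30, 50, 70
Σfm = 13×10 + 17×30 + 13×50 + 8×70 = 1850
n = Σf = 51
Mean = 1850 / 51 = 36.2745

36.27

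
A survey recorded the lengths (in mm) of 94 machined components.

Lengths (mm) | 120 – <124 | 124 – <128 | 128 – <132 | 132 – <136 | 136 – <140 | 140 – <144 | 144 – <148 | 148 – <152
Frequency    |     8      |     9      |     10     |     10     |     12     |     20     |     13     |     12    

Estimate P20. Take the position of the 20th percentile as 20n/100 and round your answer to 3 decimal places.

128.720

Cumulative frequencies: 8, 17, 27, 37, 49, 69, 82, 94
n = 94; position = 20n/100 = 18.8.
This falls in the class 128 – <132: L = 128, F = 17, f = 10, h = 4.
20th percentile ≈ 128 + ((18.8 − 17) / 10) × 4 = 128.7200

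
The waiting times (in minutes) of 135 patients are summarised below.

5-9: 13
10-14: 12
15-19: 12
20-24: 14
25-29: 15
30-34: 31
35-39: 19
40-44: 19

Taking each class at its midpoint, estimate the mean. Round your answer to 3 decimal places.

27.000

Midpoints: 7, 12, 17, 22, 27, 32, 37, 42
Σfm = 13×7 + 12×12 + 12×17 + 14×22 + 15×27 + 31×32 + 19×37 + 19×42 = 3645
n = Σf = 135
Mean = 3645 / 135 = 27.0000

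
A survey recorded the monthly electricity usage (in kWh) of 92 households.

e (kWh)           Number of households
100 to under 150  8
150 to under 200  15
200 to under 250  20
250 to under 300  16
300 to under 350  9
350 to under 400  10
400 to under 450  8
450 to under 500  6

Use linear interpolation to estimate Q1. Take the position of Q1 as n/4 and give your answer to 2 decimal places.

Cumulative frequencies: 8, 23, 43, 59, 68, 78, 86, 92
n = 92; position = n/4 = 23.
This falls in the class 150 to under 200: L = 150, F = 8, f = 15, h = 50.
Lower quartile ≈ 150 + ((23 − 8) / 15) × 50 = 200.0000

200.00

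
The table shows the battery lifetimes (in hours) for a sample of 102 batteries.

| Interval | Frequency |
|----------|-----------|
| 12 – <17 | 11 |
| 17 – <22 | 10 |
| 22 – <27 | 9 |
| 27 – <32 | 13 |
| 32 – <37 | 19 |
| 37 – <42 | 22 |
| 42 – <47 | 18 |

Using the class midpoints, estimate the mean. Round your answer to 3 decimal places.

32.196

Midpoints: 14.5, 19.5, 24.5, 29.5, 34.5, 39.5, 44.5
Σfm = 11×14.5 + 10×19.5 + 9×24.5 + 13×29.5 + 19×34.5 + 22×39.5 + 18×44.5 = 3284
n = Σf = 102
Mean = 3284 / 102 = 32.1961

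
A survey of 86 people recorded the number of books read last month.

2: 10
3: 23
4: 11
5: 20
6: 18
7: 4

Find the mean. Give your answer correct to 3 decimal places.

Values: 2, 3, 4, 5, 6, 7
Σfx = 10×2 + 23×3 + 11×4 + 20×5 + 18×6 + 4×7 = 369
n = Σf = 86
Mean = 369 / 86 = 4.2907

4.291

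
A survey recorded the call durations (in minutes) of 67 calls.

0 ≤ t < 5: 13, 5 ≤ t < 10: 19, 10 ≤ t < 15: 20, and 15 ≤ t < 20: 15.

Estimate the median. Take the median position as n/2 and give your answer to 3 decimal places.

10.375

Cumulative frequencies: 13, 32, 52, 67
n = 67; position = n/2 = 33.5.
This falls in the class 10 ≤ t < 15: L = 10, F = 32, f = 20, h = 5.
Median ≈ 10 + ((33.5 − 32) / 20) × 5 = 10.3750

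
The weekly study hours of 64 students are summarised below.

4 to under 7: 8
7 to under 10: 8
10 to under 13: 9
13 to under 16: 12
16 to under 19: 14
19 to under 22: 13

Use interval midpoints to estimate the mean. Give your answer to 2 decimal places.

Midpoints: 5.5, 8.5, 11.5, 14.5, 17.5, 20.5
Σfm = 8×5.5 + 8×8.5 + 9×11.5 + 12×14.5 + 14×17.5 + 13×20.5 = 901
n = Σf = 64
Mean = 901 / 64 = 14.0781

14.08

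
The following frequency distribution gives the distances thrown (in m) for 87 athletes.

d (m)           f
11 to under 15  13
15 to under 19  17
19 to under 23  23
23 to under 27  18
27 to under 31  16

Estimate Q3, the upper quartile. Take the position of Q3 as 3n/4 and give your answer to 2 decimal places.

Cumulative frequencies: 13, 30, 53, 71, 87
n = 87; position = 3n/4 = 65.25.
This falls in the class 23 to under 27: L = 23, F = 53, f = 18, h = 4.
Upper quartile ≈ 23 + ((65.25 − 53) / 18) × 4 = 25.7222

25.72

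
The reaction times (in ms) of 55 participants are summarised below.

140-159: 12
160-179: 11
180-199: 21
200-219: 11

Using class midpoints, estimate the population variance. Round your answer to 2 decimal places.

432.93

Midpoints: 149.5, 169.5, 189.5, 209.5
n = 55, Σfm = 9942.5, mean = 180.7727
Σfm² = 1821143.75
Σf(m − x̄)² = Σfm² − (Σfm)²/n = 1821143.75 − 9942.5²/55 = 23810.9091
Population variance = 23810.9091 / 55 = 432.9256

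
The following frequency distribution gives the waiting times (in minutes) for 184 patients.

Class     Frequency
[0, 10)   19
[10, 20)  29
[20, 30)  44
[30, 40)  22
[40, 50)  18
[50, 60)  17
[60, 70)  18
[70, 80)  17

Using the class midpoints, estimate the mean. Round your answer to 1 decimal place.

35.8

Midpoints: 5, 15, 25, 35, 45, 55, 65, 75
Σfm = 19×5 + 29×15 + 44×25 + 22×35 + 18×45 + 17×55 + 18×65 + 17×75 = 6590
n = Σf = 184
Mean = 6590 / 184 = 35.8152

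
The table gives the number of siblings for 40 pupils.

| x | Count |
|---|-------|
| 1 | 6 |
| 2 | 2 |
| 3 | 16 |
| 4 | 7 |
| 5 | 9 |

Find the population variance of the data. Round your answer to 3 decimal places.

1.649

Values: 1, 2, 3, 4, 5
n = 40, Σfx = 131, mean = 3.2750
Σfx² = 495
Σf(x − x̄)² = Σfx² − (Σfx)²/n = 495 − 131²/40 = 65.9750
Population variance = 65.9750 / 40 = 1.6494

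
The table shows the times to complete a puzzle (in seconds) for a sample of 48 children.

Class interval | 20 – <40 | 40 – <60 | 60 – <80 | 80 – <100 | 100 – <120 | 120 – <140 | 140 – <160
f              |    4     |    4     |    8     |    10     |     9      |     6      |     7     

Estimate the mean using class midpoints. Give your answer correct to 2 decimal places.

95.83

Midpoints: 30, 50, 70, 90, 110, 130, 150
Σfm = 4×30 + 4×50 + 8×70 + 10×90 + 9×110 + 6×130 + 7×150 = 4600
n = Σf = 48
Mean = 4600 / 48 = 95.8333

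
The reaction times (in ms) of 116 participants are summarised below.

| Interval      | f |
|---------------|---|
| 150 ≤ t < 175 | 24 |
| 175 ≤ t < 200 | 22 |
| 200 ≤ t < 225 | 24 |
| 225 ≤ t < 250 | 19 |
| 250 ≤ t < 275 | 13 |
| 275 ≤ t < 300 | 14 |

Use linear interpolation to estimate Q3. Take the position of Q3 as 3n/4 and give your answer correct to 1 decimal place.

247.4

Cumulative frequencies: 24, 46, 70, 89, 102, 116
n = 116; position = 3n/4 = 87.
This falls in the class 225 ≤ t < 250: L = 225, F = 70, f = 19, h = 25.
Upper quartile ≈ 225 + ((87 − 70) / 19) × 25 = 247.3684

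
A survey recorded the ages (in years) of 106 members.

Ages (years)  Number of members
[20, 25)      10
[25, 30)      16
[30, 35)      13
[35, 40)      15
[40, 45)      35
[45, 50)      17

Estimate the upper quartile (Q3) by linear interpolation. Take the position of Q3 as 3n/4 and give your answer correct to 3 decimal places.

43.643

Cumulative frequencies: 10, 26, 39, 54, 89, 106
n = 106; position = 3n/4 = 79.5.
This falls in the class [40, 45): L = 40, F = 54, f = 35, h = 5.
Upper quartile ≈ 40 + ((79.5 − 54) / 35) × 5 = 43.6429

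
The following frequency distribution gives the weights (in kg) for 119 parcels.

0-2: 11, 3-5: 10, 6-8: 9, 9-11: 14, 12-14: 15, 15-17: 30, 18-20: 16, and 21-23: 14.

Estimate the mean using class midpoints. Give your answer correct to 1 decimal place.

Midpoints: 1, 4, 7, 10, 13, 16, 19, 22
Σfm = 11×1 + 10×4 + 9×7 + 14×10 + 15×13 + 30×16 + 16×19 + 14×22 = 1541
n = Σf = 119
Mean = 1541 / 119 = 12.9496

12.9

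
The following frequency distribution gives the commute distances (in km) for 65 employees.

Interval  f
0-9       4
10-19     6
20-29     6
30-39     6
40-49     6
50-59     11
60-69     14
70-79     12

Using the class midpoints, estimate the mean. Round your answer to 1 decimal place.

48.0

Midpoints: 4.5, 14.5, 24.5, 34.5, 44.5, 54.5, 64.5, 74.5
Σfm = 4×4.5 + 6×14.5 + 6×24.5 + 6×34.5 + 6×44.5 + 11×54.5 + 14×64.5 + 12×74.5 = 3122.5
n = Σf = 65
Mean = 3122.5 / 65 = 48.0385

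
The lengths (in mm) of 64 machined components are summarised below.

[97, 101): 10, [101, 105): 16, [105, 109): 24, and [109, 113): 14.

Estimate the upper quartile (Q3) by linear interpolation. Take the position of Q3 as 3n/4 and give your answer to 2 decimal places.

Cumulative frequencies: 10, 26, 50, 64
n = 64; position = 3n/4 = 48.
This falls in the class [105, 109): L = 105, F = 26, f = 24, h = 4.
Upper quartile ≈ 105 + ((48 − 26) / 24) × 4 = 108.6667

108.67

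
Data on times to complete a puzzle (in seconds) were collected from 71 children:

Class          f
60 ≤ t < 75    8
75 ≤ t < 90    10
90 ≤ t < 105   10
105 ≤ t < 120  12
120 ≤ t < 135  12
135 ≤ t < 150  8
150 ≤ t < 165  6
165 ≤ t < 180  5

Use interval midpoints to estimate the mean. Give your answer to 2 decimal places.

Midpoints: 67.5, 82.5, 97.5, 112.5, 127.5, 142.5, 157.5, 172.5
Σfm = 8×67.5 + 10×82.5 + 10×97.5 + 12×112.5 + 12×127.5 + 8×142.5 + 6×157.5 + 5×172.5 = 8167.5
n = Σf = 71
Mean = 8167.5 / 71 = 115.0352

115.04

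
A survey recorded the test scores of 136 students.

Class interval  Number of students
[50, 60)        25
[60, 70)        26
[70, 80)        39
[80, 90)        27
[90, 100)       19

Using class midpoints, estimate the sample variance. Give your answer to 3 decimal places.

168.971

Midpoints: 55, 65, 75, 85, 95
n = 136, Σfm = 10090, mean = 74.1912
Σfm² = 771400
Σf(m − x̄)² = Σfm² − (Σfm)²/n = 771400 − 10090²/136 = 22811.0294
Sample variance = 22811.0294 / 135 = 168.9706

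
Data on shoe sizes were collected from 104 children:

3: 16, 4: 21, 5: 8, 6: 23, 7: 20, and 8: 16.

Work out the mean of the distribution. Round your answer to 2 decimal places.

Values: 3, 4, 5, 6, 7, 8
Σfx = 16×3 + 21×4 + 8×5 + 23×6 + 20×7 + 16×8 = 578
n = Σf = 104
Mean = 578 / 104 = 5.5577

5.56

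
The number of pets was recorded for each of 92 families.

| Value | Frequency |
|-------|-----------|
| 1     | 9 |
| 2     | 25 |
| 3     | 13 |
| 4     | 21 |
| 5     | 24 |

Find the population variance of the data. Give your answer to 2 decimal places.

Values: 1, 2, 3, 4, 5
n = 92, Σfx = 302, mean = 3.2826
Σfx² = 1162
Σf(x − x̄)² = Σfx² − (Σfx)²/n = 1162 − 302²/92 = 170.6522
Population variance = 170.6522 / 92 = 1.8549

1.85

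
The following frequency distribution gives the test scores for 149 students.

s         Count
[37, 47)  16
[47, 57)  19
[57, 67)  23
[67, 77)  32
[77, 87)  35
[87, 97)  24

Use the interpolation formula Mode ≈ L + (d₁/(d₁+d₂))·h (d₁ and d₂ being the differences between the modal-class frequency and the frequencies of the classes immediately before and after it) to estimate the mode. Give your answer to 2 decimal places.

79.14

Modal class: [77, 87) (highest frequency 35).
d₁ = 35 − 32 = 3, d₂ = 35 − 24 = 11
Mode ≈ 77 + (3/(3+11)) × 10 = 77 + 2.1429 = 79.1429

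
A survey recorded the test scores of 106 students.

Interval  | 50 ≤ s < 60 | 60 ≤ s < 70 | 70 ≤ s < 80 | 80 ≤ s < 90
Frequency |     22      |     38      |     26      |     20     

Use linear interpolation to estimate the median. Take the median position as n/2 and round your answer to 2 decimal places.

68.16

Cumulative frequencies: 22, 60, 86, 106
n = 106; position = n/2 = 53.
This falls in the class 60 ≤ s < 70: L = 60, F = 22, f = 38, h = 10.
Median ≈ 60 + ((53 − 22) / 38) × 10 = 68.1579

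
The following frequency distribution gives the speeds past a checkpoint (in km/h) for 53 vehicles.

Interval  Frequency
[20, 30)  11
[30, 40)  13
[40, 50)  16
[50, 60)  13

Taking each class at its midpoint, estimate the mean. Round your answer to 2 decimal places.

Midpoints: 25, 35, 45, 55
Σfm = 11×25 + 13×35 + 16×45 + 13×55 = 2165
n = Σf = 53
Mean = 2165 / 53 = 40.8491

40.85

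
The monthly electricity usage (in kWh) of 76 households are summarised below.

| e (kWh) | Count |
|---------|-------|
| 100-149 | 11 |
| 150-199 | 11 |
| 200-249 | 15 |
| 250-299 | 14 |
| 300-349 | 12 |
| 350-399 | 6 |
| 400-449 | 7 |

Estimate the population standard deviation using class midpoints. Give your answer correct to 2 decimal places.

Midpoints: 124.5, 174.5, 224.5, 274.5, 324.5, 374.5, 424.5
n = 76, Σfm = 19612, mean = 258.0526
Σfm² = 5682869
Σf(m − x̄)² = Σfm² − (Σfm)²/n = 5682869 − 19612²/76 = 621940.7895
Population variance = 621940.7895 / 76 = 8183.4314
Standard deviation = √8183.4314 = 90.4623

90.46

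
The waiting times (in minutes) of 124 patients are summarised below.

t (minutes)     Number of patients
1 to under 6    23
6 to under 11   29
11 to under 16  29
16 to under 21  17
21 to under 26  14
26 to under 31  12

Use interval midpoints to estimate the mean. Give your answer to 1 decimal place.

Midpoints: 3.5, 8.5, 13.5, 18.5, 23.5, 28.5
Σfm = 23×3.5 + 29×8.5 + 29×13.5 + 17×18.5 + 14×23.5 + 12×28.5 = 1704
n = Σf = 124
Mean = 1704 / 124 = 13.7419

13.7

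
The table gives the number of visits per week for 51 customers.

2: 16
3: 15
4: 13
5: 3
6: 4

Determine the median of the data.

Cumulative frequencies: 16, 31, 44, 47, 51
n = 51, so the median is the value in position (n+1)/2 = 26.
Position 26 falls at value 3.

3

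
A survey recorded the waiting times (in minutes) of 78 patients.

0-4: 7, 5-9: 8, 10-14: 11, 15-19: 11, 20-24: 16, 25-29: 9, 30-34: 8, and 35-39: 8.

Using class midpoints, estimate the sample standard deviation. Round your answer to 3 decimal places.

10.435

Midpoints: 2, 7, 12, 17, 22, 27, 32, 37
n = 78, Σfm = 1536, mean = 19.6923
Σfm² = 38632
Σf(m − x̄)² = Σfm² − (Σfm)²/n = 38632 − 1536²/78 = 8384.6154
Sample variance = 8384.6154 / 77 = 108.8911
Standard deviation = √108.8911 = 10.4351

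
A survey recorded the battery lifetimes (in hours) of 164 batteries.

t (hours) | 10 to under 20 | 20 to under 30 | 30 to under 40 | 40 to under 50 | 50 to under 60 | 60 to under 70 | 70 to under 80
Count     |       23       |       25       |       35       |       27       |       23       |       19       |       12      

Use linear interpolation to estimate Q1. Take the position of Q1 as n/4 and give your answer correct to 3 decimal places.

Cumulative frequencies: 23, 48, 83, 110, 133, 152, 164
n = 164; position = n/4 = 41.
This falls in the class 20 to under 30: L = 20, F = 23, f = 25, h = 10.
Lower quartile ≈ 20 + ((41 − 23) / 25) × 10 = 27.2000

27.200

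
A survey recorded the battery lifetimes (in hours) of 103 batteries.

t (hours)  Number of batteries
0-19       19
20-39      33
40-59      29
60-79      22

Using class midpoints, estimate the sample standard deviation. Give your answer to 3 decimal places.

Midpoints: 9.5, 29.5, 49.5, 69.5
n = 103, Σfm = 4118.5, mean = 39.9854
Σfm² = 207755.75
Σf(m − x̄)² = Σfm² − (Σfm)²/n = 207755.75 − 4118.5²/103 = 43075.7282
Sample variance = 43075.7282 / 102 = 422.3111
Standard deviation = √422.3111 = 20.5502

20.550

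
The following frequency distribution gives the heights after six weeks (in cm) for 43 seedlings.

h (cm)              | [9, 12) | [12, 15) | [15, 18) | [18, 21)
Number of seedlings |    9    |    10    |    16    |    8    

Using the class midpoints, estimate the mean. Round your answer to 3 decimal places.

Midpoints: 10.5, 13.5, 16.5, 19.5
Σfm = 9×10.5 + 10×13.5 + 16×16.5 + 8×19.5 = 649.5
n = Σf = 43
Mean = 649.5 / 43 = 15.1047

15.105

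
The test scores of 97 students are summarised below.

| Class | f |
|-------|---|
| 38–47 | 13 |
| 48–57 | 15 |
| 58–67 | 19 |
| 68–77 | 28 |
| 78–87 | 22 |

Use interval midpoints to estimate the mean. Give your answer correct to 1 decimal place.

Midpoints: 42.5, 52.5, 62.5, 72.5, 82.5
Σfm = 13×42.5 + 15×52.5 + 19×62.5 + 28×72.5 + 22×82.5 = 6372.5
n = Σf = 97
Mean = 6372.5 / 97 = 65.6959

65.7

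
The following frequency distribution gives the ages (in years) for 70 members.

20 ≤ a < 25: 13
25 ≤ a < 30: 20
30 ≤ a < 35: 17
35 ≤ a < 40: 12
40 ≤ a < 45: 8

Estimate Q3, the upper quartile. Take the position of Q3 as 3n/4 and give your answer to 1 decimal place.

Cumulative frequencies: 13, 33, 50, 62, 70
n = 70; position = 3n/4 = 52.5.
This falls in the class 35 ≤ a < 40: L = 35, F = 50, f = 12, h = 5.
Upper quartile ≈ 35 + ((52.5 − 50) / 12) × 5 = 36.0417

36.0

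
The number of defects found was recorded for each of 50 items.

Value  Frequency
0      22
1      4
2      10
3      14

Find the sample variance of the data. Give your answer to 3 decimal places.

1.691

Values: 0, 1, 2, 3
n = 50, Σfx = 66, mean = 1.3200
Σfx² = 170
Σf(x − x̄)² = Σfx² − (Σfx)²/n = 170 − 66²/50 = 82.8800
Sample variance = 82.8800 / 49 = 1.6914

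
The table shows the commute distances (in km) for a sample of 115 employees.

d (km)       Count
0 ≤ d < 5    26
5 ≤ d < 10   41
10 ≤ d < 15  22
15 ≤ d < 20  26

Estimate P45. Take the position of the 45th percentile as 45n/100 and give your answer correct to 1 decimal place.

8.1

Cumulative frequencies: 26, 67, 89, 115
n = 115; position = 45n/100 = 51.75.
This falls in the class 5 ≤ d < 10: L = 5, F = 26, f = 41, h = 5.
45th percentile ≈ 5 + ((51.75 − 26) / 41) × 5 = 8.1402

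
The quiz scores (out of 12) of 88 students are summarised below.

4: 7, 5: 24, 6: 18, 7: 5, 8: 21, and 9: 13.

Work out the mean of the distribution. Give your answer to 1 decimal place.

Values: 4, 5, 6, 7, 8, 9
Σfx = 7×4 + 24×5 + 18×6 + 5×7 + 21×8 + 13×9 = 576
n = Σf = 88
Mean = 576 / 88 = 6.5455

6.5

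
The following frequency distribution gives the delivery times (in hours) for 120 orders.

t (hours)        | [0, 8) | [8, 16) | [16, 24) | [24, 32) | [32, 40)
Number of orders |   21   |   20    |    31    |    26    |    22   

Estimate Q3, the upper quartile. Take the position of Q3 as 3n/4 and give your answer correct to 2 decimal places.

Cumulative frequencies: 21, 41, 72, 98, 120
n = 120; position = 3n/4 = 90.
This falls in the class [24, 32): L = 24, F = 72, f = 26, h = 8.
Upper quartile ≈ 24 + ((90 − 72) / 26) × 8 = 29.5385

29.54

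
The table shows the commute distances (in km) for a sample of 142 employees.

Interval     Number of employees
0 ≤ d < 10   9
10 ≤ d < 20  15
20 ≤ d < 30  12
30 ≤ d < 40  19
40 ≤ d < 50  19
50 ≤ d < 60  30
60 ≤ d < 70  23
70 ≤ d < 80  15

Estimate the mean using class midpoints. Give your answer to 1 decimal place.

Midpoints: 5, 15, 25, 35, 45, 55, 65, 75
Σfm = 9×5 + 15×15 + 12×25 + 19×35 + 19×45 + 30×55 + 23×65 + 15×75 = 6360
n = Σf = 142
Mean = 6360 / 142 = 44.7887

44.8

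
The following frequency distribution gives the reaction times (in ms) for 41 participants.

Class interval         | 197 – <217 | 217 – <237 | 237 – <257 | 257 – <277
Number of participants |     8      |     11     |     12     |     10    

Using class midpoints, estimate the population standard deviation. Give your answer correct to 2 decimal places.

21.17

Midpoints: 207, 227, 247, 267
n = 41, Σfm = 9787, mean = 238.7073
Σfm² = 2354609
Σf(m − x̄)² = Σfm² − (Σfm)²/n = 2354609 − 9787²/41 = 18380.4878
Population variance = 18380.4878 / 41 = 448.3046
Standard deviation = √448.3046 = 21.1732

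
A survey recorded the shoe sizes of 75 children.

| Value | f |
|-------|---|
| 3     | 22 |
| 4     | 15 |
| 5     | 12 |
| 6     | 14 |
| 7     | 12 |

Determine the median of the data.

Cumulative frequencies: 22, 37, 49, 63, 75
n = 75, so the median is the value in position (n+1)/2 = 38.
Position 38 falls at value 5.

5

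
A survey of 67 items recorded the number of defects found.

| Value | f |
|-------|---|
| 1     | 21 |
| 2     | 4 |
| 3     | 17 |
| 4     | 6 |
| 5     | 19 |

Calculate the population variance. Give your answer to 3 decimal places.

2.536

Values: 1, 2, 3, 4, 5
n = 67, Σfx = 199, mean = 2.9701
Σfx² = 761
Σf(x − x̄)² = Σfx² − (Σfx)²/n = 761 − 199²/67 = 169.9403
Population variance = 169.9403 / 67 = 2.5364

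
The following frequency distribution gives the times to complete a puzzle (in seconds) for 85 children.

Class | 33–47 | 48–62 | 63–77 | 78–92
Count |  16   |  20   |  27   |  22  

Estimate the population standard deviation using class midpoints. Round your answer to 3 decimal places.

Midpoints: 40, 55, 70, 85
n = 85, Σfm = 5500, mean = 64.7059
Σfm² = 377350
Σf(m − x̄)² = Σfm² − (Σfm)²/n = 377350 − 5500²/85 = 21467.6471
Population variance = 21467.6471 / 85 = 252.5606
Standard deviation = √252.5606 = 15.8922

15.892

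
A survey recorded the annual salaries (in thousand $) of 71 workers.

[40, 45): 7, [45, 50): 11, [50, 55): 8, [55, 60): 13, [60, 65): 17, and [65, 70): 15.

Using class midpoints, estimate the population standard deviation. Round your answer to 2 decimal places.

8.22

Midpoints: 42.5, 47.5, 52.5, 57.5, 62.5, 67.5
n = 71, Σfm = 4062.5, mean = 57.2183
Σfm² = 237243.75
Σf(m − x̄)² = Σfm² − (Σfm)²/n = 237243.75 − 4062.5²/71 = 4794.3662
Population variance = 4794.3662 / 71 = 67.5263
Standard deviation = √67.5263 = 8.2174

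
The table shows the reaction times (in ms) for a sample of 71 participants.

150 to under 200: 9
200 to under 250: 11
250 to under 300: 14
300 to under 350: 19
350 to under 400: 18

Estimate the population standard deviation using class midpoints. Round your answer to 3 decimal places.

67.260

Midpoints: 175, 225, 275, 325, 375
n = 71, Σfm = 20825, mean = 293.3099
Σfm² = 6429375
Σf(m − x̄)² = Σfm² − (Σfm)²/n = 6429375 − 20825²/71 = 321197.1831
Population variance = 321197.1831 / 71 = 4523.9040
Standard deviation = √4523.9040 = 67.2600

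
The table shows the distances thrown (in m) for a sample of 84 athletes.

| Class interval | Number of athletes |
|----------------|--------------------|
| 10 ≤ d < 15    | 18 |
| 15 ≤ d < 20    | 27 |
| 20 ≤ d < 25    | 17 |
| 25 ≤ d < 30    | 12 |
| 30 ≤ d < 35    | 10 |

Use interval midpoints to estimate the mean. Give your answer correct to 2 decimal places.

Midpoints: 12.5, 17.5, 22.5, 27.5, 32.5
Σfm = 18×12.5 + 27×17.5 + 17×22.5 + 12×27.5 + 10×32.5 = 1735
n = Σf = 84
Mean = 1735 / 84 = 20.6548

20.65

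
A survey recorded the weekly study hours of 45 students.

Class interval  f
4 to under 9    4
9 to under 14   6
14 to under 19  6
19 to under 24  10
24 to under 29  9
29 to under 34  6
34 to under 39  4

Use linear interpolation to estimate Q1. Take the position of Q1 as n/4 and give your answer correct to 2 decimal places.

Cumulative frequencies: 4, 10, 16, 26, 35, 41, 45
n = 45; position = n/4 = 11.25.
This falls in the class 14 to under 19: L = 14, F = 10, f = 6, h = 5.
Lower quartile ≈ 14 + ((11.25 − 10) / 6) × 5 = 15.0417

15.04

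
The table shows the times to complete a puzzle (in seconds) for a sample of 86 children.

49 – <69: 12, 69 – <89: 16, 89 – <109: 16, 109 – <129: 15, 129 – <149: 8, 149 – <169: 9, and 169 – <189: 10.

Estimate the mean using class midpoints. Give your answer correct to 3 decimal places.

112.488

Midpoints: 59, 79, 99, 119, 139, 159, 179
Σfm = 12×59 + 16×79 + 16×99 + 15×119 + 8×139 + 9×159 + 10×179 = 9674
n = Σf = 86
Mean = 9674 / 86 = 112.4884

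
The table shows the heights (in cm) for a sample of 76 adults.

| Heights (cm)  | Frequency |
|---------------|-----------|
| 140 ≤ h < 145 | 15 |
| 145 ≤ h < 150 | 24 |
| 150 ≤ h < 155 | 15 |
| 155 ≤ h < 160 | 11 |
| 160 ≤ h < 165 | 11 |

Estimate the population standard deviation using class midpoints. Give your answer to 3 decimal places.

Midpoints: 142.5, 147.5, 152.5, 157.5, 162.5
n = 76, Σfm = 11485, mean = 151.1184
Σfm² = 1738925
Σf(m − x̄)² = Σfm² − (Σfm)²/n = 1738925 − 11485²/76 = 3329.9342
Population variance = 3329.9342 / 76 = 43.8149
Standard deviation = √43.8149 = 6.6193

6.619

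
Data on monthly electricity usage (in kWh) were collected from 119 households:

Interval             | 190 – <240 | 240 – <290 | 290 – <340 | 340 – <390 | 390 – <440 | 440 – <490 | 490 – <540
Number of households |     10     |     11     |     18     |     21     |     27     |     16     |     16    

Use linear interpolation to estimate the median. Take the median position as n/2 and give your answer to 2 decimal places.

Cumulative frequencies: 10, 21, 39, 60, 87, 103, 119
n = 119; position = n/2 = 59.5.
This falls in the class 340 – <390: L = 340, F = 39, f = 21, h = 50.
Median ≈ 340 + ((59.5 − 39) / 21) × 50 = 388.8095

388.81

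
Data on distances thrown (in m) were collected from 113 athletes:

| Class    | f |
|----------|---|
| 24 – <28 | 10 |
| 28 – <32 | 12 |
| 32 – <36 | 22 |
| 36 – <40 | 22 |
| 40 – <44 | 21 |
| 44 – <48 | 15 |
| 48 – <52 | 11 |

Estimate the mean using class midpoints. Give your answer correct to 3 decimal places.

Midpoints: 26, 30, 34, 38, 42, 46, 50
Σfm = 10×26 + 12×30 + 22×34 + 22×38 + 21×42 + 15×46 + 11×50 = 4326
n = Σf = 113
Mean = 4326 / 113 = 38.2832

38.283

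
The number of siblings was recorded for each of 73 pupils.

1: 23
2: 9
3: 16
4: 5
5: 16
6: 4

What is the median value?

3

Cumulative frequencies: 23, 32, 48, 53, 69, 73
n = 73, so the median is the value in position (n+1)/2 = 37.
Position 37 falls at value 3.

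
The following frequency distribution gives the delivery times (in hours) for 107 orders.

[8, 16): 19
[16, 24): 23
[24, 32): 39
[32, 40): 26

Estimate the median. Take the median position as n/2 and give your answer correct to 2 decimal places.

26.36

Cumulative frequencies: 19, 42, 81, 107
n = 107; position = n/2 = 53.5.
This falls in the class [24, 32): L = 24, F = 42, f = 39, h = 8.
Median ≈ 24 + ((53.5 − 42) / 39) × 8 = 26.3590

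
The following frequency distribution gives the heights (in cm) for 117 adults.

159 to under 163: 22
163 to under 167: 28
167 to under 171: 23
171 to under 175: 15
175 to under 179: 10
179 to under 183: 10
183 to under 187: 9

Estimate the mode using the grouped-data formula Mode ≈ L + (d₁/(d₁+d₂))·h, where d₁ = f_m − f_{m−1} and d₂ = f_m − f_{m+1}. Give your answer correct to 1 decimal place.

Modal class: 163 to under 167 (highest frequency 28).
d₁ = 28 − 22 = 6, d₂ = 28 − 23 = 5
Mode ≈ 163 + (6/(6+5)) × 4 = 163 + 2.1818 = 165.1818

165.2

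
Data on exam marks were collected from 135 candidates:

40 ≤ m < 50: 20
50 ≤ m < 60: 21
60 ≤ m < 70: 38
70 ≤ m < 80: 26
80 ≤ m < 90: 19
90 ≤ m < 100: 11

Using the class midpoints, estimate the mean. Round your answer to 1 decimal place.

67.7

Midpoints: 45, 55, 65, 75, 85, 95
Σfm = 20×45 + 21×55 + 38×65 + 26×75 + 19×85 + 11×95 = 9135
n = Σf = 135
Mean = 9135 / 135 = 67.6667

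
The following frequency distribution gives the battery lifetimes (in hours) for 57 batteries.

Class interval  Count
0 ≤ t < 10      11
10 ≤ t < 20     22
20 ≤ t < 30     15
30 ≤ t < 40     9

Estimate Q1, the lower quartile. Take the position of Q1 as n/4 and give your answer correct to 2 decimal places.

Cumulative frequencies: 11, 33, 48, 57
n = 57; position = n/4 = 14.25.
This falls in the class 10 ≤ t < 20: L = 10, F = 11, f = 22, h = 10.
Lower quartile ≈ 10 + ((14.25 − 11) / 22) × 10 = 11.4773

11.48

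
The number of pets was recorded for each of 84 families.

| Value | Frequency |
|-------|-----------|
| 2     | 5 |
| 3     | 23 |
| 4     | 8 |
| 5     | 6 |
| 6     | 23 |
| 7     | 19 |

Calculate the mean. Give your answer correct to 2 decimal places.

Values: 2, 3, 4, 5, 6, 7
Σfx = 5×2 + 23×3 + 8×4 + 6×5 + 23×6 + 19×7 = 412
n = Σf = 84
Mean = 412 / 84 = 4.9048

4.90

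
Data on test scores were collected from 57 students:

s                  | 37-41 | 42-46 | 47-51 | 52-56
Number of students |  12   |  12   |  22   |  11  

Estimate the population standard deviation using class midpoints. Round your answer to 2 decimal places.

Midpoints: 39, 44, 49, 54
n = 57, Σfm = 2668, mean = 46.8070
Σfm² = 126382
Σf(m − x̄)² = Σfm² − (Σfm)²/n = 126382 − 2668²/57 = 1500.8772
Population variance = 1500.8772 / 57 = 26.3312
Standard deviation = √26.3312 = 5.1314

5.13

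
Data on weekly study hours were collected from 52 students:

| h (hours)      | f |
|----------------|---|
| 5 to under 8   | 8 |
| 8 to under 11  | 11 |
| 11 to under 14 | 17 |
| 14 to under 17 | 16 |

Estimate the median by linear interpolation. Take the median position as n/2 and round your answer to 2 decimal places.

Cumulative frequencies: 8, 19, 36, 52
n = 52; position = n/2 = 26.
This falls in the class 11 to under 14: L = 11, F = 19, f = 17, h = 3.
Median ≈ 11 + ((26 − 19) / 17) × 3 = 12.2353

12.24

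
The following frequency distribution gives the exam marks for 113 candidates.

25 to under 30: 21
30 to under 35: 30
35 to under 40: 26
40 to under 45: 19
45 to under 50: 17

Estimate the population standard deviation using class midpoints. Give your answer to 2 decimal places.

6.62

Midpoints: 27.5, 32.5, 37.5, 42.5, 47.5
n = 113, Σfm = 4142.5, mean = 36.6593
Σfm² = 156806.25
Σf(m − x̄)² = Σfm² − (Σfm)²/n = 156806.25 − 4142.5²/113 = 4945.1327
Population variance = 4945.1327 / 113 = 43.7622
Standard deviation = √43.7622 = 6.6153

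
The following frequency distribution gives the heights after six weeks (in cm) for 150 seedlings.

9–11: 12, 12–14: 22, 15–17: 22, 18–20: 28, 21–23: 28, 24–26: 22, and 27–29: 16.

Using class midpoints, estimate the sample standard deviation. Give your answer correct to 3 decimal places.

Midpoints: 10, 13, 16, 19, 22, 25, 28
n = 150, Σfm = 2904, mean = 19.3600
Σfm² = 60504
Σf(m − x̄)² = Σfm² − (Σfm)²/n = 60504 − 2904²/150 = 4282.5600
Sample variance = 4282.5600 / 149 = 28.7420
Standard deviation = √28.7420 = 5.3612

5.361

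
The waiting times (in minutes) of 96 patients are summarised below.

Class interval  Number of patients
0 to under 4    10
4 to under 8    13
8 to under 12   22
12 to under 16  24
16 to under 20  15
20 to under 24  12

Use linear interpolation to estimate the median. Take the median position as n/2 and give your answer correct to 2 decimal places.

12.50

Cumulative frequencies: 10, 23, 45, 69, 84, 96
n = 96; position = n/2 = 48.
This falls in the class 12 to under 16: L = 12, F = 45, f = 24, h = 4.
Median ≈ 12 + ((48 − 45) / 24) × 4 = 12.5000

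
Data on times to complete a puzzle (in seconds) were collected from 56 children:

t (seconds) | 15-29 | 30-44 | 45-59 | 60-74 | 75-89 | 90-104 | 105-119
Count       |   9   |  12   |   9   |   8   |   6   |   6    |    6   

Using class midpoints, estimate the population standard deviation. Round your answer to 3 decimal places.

29.166

Midpoints: 22, 37, 52, 67, 82, 97, 112
n = 56, Σfm = 3392, mean = 60.5714
Σfm² = 253094
Σf(m − x̄)² = Σfm² − (Σfm)²/n = 253094 − 3392²/56 = 47635.7143
Population variance = 47635.7143 / 56 = 850.6378
Standard deviation = √850.6378 = 29.1657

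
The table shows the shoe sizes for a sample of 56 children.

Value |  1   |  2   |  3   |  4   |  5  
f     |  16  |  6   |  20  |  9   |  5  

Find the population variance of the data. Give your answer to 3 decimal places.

Values: 1, 2, 3, 4, 5
n = 56, Σfx = 149, mean = 2.6607
Σfx² = 489
Σf(x − x̄)² = Σfx² − (Σfx)²/n = 489 − 149²/56 = 92.5536
Population variance = 92.5536 / 56 = 1.6527

1.653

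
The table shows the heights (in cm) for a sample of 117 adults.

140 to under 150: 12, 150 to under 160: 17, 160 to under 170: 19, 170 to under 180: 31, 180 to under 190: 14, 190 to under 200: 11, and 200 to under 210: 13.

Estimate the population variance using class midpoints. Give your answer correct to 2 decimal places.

Midpoints: 145, 155, 165, 175, 185, 195, 205
n = 117, Σfm = 20335, mean = 173.8034
Σfm² = 3571125
Σf(m − x̄)² = Σfm² − (Σfm)²/n = 3571125 − 20335²/117 = 36832.4786
Population variance = 36832.4786 / 117 = 314.8075

314.81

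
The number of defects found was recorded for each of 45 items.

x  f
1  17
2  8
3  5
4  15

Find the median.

2

Cumulative frequencies: 17, 25, 30, 45
n = 45, so the median is the value in position (n+1)/2 = 23.
Position 23 falls at value 2.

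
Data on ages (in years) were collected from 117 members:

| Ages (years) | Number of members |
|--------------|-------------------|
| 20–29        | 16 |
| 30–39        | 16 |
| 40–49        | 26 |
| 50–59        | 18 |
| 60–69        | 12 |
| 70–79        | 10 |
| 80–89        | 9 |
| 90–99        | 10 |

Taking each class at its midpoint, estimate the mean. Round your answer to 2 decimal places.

53.90

Midpoints: 24.5, 34.5, 44.5, 54.5, 64.5, 74.5, 84.5, 94.5
Σfm = 16×24.5 + 16×34.5 + 26×44.5 + 18×54.5 + 12×64.5 + 10×74.5 + 9×84.5 + 10×94.5 = 6306.5
n = Σf = 117
Mean = 6306.5 / 117 = 53.9017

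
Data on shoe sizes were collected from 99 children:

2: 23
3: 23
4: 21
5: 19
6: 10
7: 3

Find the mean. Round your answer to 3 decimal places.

Values: 2, 3, 4, 5, 6, 7
Σfx = 23×2 + 23×3 + 21×4 + 19×5 + 10×6 + 3×7 = 375
n = Σf = 99
Mean = 375 / 99 = 3.7879

3.788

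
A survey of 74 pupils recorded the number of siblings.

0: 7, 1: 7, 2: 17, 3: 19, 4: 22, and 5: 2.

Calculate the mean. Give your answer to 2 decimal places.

2.65

Values: 0, 1, 2, 3, 4, 5
Σfx = 7×0 + 7×1 + 17×2 + 19×3 + 22×4 + 2×5 = 196
n = Σf = 74
Mean = 196 / 74 = 2.6486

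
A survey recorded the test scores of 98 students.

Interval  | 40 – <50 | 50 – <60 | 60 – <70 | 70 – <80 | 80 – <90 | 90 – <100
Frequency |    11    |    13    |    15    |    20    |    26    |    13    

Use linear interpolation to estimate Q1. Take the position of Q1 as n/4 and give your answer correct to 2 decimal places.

Cumulative frequencies: 11, 24, 39, 59, 85, 98
n = 98; position = n/4 = 24.5.
This falls in the class 60 – <70: L = 60, F = 24, f = 15, h = 10.
Lower quartile ≈ 60 + ((24.5 − 24) / 15) × 10 = 60.3333

60.33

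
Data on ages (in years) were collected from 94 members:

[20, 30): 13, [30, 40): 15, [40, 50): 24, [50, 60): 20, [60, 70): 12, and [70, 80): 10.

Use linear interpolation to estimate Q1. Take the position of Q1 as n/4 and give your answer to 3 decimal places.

Cumulative frequencies: 13, 28, 52, 72, 84, 94
n = 94; position = n/4 = 23.5.
This falls in the class [30, 40): L = 30, F = 13, f = 15, h = 10.
Lower quartile ≈ 30 + ((23.5 − 13) / 15) × 10 = 37.0000

37.000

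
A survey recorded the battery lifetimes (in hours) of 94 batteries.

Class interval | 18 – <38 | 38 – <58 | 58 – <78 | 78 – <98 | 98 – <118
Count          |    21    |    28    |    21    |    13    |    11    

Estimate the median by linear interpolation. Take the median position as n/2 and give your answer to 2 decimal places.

Cumulative frequencies: 21, 49, 70, 83, 94
n = 94; position = n/2 = 47.
This falls in the class 38 – <58: L = 38, F = 21, f = 28, h = 20.
Median ≈ 38 + ((47 − 21) / 28) × 20 = 56.5714

56.57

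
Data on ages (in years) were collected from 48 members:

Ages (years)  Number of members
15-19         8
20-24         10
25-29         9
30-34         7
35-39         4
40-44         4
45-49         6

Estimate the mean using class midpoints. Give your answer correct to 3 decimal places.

Midpoints: 17, 22, 27, 32, 37, 42, 47
Σfm = 8×17 + 10×22 + 9×27 + 7×32 + 4×37 + 4×42 + 6×47 = 1421
n = Σf = 48
Mean = 1421 / 48 = 29.6042

29.604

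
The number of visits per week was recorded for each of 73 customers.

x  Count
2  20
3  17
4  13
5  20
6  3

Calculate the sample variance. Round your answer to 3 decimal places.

1.609

Values: 2, 3, 4, 5, 6
n = 73, Σfx = 261, mean = 3.5753
Σfx² = 1049
Σf(x − x̄)² = Σfx² − (Σfx)²/n = 1049 − 261²/73 = 115.8356
Sample variance = 115.8356 / 72 = 1.6088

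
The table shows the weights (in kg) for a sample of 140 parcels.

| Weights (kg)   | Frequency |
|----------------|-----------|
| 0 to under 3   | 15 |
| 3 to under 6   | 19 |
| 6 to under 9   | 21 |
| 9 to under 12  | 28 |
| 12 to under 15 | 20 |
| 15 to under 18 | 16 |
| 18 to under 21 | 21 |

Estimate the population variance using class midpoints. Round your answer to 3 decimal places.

32.409

Midpoints: 1.5, 4.5, 7.5, 10.5, 13.5, 16.5, 19.5
n = 140, Σfm = 1503, mean = 10.7357
Σfm² = 20673
Σf(m − x̄)² = Σfm² − (Σfm)²/n = 20673 − 1503²/140 = 4537.2214
Population variance = 4537.2214 / 140 = 32.4087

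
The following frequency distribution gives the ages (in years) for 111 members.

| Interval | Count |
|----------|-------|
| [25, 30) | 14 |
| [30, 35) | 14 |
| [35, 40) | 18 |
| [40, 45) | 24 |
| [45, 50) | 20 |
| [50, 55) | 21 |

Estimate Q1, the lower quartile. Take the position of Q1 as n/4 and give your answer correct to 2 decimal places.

34.91

Cumulative frequencies: 14, 28, 46, 70, 90, 111
n = 111; position = n/4 = 27.75.
This falls in the class [30, 35): L = 30, F = 14, f = 14, h = 5.
Lower quartile ≈ 30 + ((27.75 − 14) / 14) × 5 = 34.9107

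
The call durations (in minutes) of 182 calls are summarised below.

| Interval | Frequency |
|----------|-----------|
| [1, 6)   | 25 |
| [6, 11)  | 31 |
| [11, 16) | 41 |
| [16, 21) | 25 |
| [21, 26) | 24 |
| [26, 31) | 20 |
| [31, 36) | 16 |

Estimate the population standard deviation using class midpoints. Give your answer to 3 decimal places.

9.184

Midpoints: 3.5, 8.5, 13.5, 18.5, 23.5, 28.5, 33.5
n = 182, Σfm = 3037, mean = 16.6868
Σfm² = 66029.5
Σf(m − x̄)² = Σfm² − (Σfm)²/n = 66029.5 − 3037²/182 = 15351.6484
Population variance = 15351.6484 / 182 = 84.3497
Standard deviation = √84.3497 = 9.1842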